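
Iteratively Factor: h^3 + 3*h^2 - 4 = (h + 2)*(h^2 + h - 2) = (h + 2)^2*(h - 1)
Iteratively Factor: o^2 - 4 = (o - 2)*(o + 2)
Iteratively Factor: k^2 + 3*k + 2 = (k + 1)*(k + 2)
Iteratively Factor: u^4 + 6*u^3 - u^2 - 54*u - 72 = (u - 3)*(u^3 + 9*u^2 + 26*u + 24) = (u - 3)*(u + 2)*(u^2 + 7*u + 12) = (u - 3)*(u + 2)*(u + 3)*(u + 4)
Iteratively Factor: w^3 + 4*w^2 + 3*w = (w)*(w^2 + 4*w + 3) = w*(w + 1)*(w + 3)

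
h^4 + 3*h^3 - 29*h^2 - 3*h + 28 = (h - 4)*(h - 1)*(h + 1)*(h + 7)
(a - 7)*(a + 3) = a^2 - 4*a - 21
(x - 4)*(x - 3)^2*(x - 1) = x^4 - 11*x^3 + 43*x^2 - 69*x + 36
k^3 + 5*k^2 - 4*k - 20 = (k - 2)*(k + 2)*(k + 5)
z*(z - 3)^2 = z^3 - 6*z^2 + 9*z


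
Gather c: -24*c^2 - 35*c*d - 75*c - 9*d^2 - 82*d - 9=-24*c^2 + c*(-35*d - 75) - 9*d^2 - 82*d - 9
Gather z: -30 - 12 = -42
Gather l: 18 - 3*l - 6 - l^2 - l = -l^2 - 4*l + 12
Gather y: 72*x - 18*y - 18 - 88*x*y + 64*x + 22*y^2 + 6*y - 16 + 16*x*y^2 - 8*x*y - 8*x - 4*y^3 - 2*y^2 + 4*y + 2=128*x - 4*y^3 + y^2*(16*x + 20) + y*(-96*x - 8) - 32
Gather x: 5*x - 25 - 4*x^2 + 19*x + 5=-4*x^2 + 24*x - 20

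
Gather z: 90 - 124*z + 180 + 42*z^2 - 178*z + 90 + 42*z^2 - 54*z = 84*z^2 - 356*z + 360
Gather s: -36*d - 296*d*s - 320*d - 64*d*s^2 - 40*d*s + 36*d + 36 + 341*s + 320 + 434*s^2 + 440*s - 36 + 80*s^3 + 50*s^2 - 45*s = -320*d + 80*s^3 + s^2*(484 - 64*d) + s*(736 - 336*d) + 320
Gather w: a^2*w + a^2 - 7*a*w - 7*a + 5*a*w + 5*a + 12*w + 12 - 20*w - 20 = a^2 - 2*a + w*(a^2 - 2*a - 8) - 8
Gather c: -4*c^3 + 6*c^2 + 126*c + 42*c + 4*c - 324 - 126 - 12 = -4*c^3 + 6*c^2 + 172*c - 462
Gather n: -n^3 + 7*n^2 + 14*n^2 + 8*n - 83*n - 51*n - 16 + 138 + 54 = -n^3 + 21*n^2 - 126*n + 176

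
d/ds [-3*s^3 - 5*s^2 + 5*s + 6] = -9*s^2 - 10*s + 5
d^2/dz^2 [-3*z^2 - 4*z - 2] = -6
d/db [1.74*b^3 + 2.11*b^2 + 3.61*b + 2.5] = 5.22*b^2 + 4.22*b + 3.61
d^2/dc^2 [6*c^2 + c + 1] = 12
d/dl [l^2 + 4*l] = 2*l + 4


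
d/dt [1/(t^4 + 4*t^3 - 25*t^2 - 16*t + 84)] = 2*(-2*t^3 - 6*t^2 + 25*t + 8)/(t^4 + 4*t^3 - 25*t^2 - 16*t + 84)^2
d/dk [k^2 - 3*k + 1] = 2*k - 3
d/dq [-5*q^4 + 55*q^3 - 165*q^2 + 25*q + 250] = -20*q^3 + 165*q^2 - 330*q + 25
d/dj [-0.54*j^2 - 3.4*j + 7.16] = -1.08*j - 3.4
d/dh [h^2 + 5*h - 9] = 2*h + 5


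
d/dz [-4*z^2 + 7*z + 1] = 7 - 8*z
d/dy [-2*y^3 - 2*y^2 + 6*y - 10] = -6*y^2 - 4*y + 6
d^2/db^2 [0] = 0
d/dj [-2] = 0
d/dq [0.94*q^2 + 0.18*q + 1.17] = 1.88*q + 0.18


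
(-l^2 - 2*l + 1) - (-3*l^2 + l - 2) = 2*l^2 - 3*l + 3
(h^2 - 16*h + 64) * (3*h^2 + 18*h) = 3*h^4 - 30*h^3 - 96*h^2 + 1152*h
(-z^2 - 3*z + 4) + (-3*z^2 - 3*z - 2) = -4*z^2 - 6*z + 2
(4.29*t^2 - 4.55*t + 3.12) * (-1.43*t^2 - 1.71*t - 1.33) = -6.1347*t^4 - 0.829400000000001*t^3 - 2.3868*t^2 + 0.716299999999999*t - 4.1496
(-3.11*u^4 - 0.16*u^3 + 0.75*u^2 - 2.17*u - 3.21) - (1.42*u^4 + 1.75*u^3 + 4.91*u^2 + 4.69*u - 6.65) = -4.53*u^4 - 1.91*u^3 - 4.16*u^2 - 6.86*u + 3.44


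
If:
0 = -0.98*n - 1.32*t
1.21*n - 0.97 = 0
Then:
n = 0.80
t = -0.60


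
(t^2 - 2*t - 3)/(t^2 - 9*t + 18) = (t + 1)/(t - 6)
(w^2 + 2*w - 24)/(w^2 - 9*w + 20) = (w + 6)/(w - 5)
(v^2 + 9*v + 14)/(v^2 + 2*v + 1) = (v^2 + 9*v + 14)/(v^2 + 2*v + 1)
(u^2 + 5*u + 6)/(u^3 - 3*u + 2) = (u + 3)/(u^2 - 2*u + 1)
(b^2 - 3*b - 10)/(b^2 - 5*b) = (b + 2)/b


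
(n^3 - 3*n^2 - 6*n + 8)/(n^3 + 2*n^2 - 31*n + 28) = (n + 2)/(n + 7)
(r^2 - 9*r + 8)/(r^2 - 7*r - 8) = (r - 1)/(r + 1)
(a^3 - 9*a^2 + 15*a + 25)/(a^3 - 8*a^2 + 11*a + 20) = (a - 5)/(a - 4)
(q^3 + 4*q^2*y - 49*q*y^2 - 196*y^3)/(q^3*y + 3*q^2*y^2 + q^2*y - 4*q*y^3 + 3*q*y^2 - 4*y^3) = (-q^2 + 49*y^2)/(y*(-q^2 + q*y - q + y))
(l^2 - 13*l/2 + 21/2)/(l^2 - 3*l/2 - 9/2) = (2*l - 7)/(2*l + 3)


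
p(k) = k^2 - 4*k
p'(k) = 2*k - 4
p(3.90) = -0.39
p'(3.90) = 3.80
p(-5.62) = 54.06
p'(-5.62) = -15.24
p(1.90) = -3.99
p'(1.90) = -0.20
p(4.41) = 1.81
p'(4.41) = 4.82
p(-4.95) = 44.30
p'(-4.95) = -13.90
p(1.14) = -3.26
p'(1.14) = -1.72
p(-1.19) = 6.18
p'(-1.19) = -6.38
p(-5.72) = 55.60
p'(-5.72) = -15.44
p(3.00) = -3.00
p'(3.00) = 2.00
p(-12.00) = 192.00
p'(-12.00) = -28.00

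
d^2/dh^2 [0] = 0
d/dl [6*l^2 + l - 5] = 12*l + 1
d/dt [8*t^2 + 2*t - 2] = 16*t + 2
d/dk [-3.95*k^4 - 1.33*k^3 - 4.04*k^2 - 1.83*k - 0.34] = -15.8*k^3 - 3.99*k^2 - 8.08*k - 1.83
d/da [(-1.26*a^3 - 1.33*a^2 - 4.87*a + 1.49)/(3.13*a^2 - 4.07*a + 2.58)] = (-3.9438*a^4 + 10.2564*a^3 + 10.9038*a^2 - 16.1902*a - 6.5003)/(9.7969*a^4 - 25.4782*a^3 + 32.7157*a^2 - 21.0012*a + 6.6564)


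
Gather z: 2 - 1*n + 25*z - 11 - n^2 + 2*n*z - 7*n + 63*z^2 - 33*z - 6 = -n^2 - 8*n + 63*z^2 + z*(2*n - 8) - 15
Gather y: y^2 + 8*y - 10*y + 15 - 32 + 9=y^2 - 2*y - 8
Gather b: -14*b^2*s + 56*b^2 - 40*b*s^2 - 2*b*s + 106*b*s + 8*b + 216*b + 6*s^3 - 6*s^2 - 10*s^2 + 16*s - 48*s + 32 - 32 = b^2*(56 - 14*s) + b*(-40*s^2 + 104*s + 224) + 6*s^3 - 16*s^2 - 32*s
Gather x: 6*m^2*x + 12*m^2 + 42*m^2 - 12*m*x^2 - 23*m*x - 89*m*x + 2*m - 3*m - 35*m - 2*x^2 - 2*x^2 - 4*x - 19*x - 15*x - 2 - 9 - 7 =54*m^2 - 36*m + x^2*(-12*m - 4) + x*(6*m^2 - 112*m - 38) - 18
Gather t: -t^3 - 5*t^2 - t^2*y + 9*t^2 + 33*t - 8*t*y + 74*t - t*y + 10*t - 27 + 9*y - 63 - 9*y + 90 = -t^3 + t^2*(4 - y) + t*(117 - 9*y)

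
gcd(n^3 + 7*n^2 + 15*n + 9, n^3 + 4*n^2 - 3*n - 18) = n^2 + 6*n + 9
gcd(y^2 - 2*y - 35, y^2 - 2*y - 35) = y^2 - 2*y - 35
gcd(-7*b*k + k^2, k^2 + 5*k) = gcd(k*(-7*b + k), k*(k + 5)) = k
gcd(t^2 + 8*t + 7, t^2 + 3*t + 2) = t + 1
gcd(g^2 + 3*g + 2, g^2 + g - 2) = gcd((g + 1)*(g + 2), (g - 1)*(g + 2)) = g + 2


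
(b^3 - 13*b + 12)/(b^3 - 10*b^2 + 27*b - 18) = (b + 4)/(b - 6)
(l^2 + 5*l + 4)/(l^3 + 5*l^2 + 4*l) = 1/l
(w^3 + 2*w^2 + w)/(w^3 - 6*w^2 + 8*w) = (w^2 + 2*w + 1)/(w^2 - 6*w + 8)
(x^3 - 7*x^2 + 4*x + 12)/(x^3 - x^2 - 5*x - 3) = (x^2 - 8*x + 12)/(x^2 - 2*x - 3)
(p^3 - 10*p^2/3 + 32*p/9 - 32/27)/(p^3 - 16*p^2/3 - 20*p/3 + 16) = (p^2 - 2*p + 8/9)/(p^2 - 4*p - 12)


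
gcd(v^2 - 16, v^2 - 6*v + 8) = v - 4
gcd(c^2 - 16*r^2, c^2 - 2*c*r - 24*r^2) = c + 4*r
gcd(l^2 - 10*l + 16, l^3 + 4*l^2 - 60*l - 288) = l - 8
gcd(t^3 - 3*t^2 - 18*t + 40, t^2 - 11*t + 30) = t - 5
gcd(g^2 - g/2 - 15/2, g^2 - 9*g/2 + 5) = 1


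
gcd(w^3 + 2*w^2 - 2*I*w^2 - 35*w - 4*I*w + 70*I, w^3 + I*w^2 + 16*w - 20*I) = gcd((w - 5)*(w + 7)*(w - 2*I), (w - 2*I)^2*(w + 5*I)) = w - 2*I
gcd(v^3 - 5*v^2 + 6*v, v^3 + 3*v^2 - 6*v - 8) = v - 2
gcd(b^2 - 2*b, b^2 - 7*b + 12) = 1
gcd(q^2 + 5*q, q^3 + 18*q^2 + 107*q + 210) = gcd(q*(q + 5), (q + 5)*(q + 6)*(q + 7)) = q + 5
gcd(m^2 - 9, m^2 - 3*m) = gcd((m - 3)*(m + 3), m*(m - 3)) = m - 3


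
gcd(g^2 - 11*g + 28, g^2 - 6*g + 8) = g - 4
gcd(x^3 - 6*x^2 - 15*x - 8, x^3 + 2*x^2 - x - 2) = x + 1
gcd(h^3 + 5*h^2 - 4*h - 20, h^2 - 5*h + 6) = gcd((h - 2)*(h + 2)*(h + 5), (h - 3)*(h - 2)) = h - 2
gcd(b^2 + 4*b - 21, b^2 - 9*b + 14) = 1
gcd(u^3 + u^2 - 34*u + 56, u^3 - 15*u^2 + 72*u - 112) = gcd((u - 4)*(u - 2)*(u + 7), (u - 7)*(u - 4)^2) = u - 4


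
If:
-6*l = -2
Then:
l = 1/3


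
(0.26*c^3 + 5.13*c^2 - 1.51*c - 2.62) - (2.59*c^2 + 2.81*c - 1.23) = 0.26*c^3 + 2.54*c^2 - 4.32*c - 1.39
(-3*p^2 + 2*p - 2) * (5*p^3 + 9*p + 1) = -15*p^5 + 10*p^4 - 37*p^3 + 15*p^2 - 16*p - 2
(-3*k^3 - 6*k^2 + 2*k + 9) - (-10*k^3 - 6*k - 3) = 7*k^3 - 6*k^2 + 8*k + 12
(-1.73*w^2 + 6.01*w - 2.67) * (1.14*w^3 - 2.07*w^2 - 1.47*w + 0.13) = -1.9722*w^5 + 10.4325*w^4 - 12.9414*w^3 - 3.5327*w^2 + 4.7062*w - 0.3471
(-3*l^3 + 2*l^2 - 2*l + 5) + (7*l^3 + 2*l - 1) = 4*l^3 + 2*l^2 + 4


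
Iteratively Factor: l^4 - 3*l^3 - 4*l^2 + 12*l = (l)*(l^3 - 3*l^2 - 4*l + 12) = l*(l + 2)*(l^2 - 5*l + 6) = l*(l - 2)*(l + 2)*(l - 3)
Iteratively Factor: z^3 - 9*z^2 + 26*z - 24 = (z - 4)*(z^2 - 5*z + 6) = (z - 4)*(z - 2)*(z - 3)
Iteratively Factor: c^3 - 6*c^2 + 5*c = (c)*(c^2 - 6*c + 5) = c*(c - 5)*(c - 1)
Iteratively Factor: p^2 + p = (p)*(p + 1)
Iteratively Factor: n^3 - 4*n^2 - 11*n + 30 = (n - 5)*(n^2 + n - 6) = (n - 5)*(n + 3)*(n - 2)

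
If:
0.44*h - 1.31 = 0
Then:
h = 2.98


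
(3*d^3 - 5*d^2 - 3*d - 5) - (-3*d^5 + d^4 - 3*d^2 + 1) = 3*d^5 - d^4 + 3*d^3 - 2*d^2 - 3*d - 6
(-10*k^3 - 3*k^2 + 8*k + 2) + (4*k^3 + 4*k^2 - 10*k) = -6*k^3 + k^2 - 2*k + 2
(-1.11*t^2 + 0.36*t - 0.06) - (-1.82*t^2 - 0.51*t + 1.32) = 0.71*t^2 + 0.87*t - 1.38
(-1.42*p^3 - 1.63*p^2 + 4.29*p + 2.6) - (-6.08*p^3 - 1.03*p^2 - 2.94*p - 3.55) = 4.66*p^3 - 0.6*p^2 + 7.23*p + 6.15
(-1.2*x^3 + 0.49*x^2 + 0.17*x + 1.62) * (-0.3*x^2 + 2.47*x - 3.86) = 0.36*x^5 - 3.111*x^4 + 5.7913*x^3 - 1.9575*x^2 + 3.3452*x - 6.2532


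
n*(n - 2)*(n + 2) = n^3 - 4*n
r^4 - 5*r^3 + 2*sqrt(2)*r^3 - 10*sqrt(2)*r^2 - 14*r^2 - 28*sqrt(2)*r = r*(r - 7)*(r + 2)*(r + 2*sqrt(2))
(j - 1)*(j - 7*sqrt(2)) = j^2 - 7*sqrt(2)*j - j + 7*sqrt(2)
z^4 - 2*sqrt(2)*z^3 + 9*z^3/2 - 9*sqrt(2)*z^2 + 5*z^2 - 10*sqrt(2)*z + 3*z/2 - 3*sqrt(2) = (z + 1/2)*(z + 1)*(z + 3)*(z - 2*sqrt(2))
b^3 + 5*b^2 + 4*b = b*(b + 1)*(b + 4)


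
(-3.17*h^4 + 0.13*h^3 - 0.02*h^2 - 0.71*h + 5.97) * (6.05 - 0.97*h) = 3.0749*h^5 - 19.3046*h^4 + 0.8059*h^3 + 0.5677*h^2 - 10.0864*h + 36.1185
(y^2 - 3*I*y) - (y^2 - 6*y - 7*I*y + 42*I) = 6*y + 4*I*y - 42*I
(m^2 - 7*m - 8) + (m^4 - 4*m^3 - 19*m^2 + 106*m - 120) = m^4 - 4*m^3 - 18*m^2 + 99*m - 128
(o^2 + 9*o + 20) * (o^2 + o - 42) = o^4 + 10*o^3 - 13*o^2 - 358*o - 840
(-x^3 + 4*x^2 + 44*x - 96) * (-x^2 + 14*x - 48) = x^5 - 18*x^4 + 60*x^3 + 520*x^2 - 3456*x + 4608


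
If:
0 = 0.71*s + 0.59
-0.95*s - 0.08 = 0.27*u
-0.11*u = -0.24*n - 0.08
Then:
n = 0.87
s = -0.83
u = 2.63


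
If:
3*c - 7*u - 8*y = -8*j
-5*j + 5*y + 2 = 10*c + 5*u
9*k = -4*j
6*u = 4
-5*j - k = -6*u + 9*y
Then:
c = -34/65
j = 3222/3965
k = -1432/3965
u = 2/3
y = 394/11895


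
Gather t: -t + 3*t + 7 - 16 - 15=2*t - 24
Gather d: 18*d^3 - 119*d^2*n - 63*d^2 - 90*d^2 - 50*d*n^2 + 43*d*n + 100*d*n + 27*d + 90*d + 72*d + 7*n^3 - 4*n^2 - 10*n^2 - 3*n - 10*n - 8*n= 18*d^3 + d^2*(-119*n - 153) + d*(-50*n^2 + 143*n + 189) + 7*n^3 - 14*n^2 - 21*n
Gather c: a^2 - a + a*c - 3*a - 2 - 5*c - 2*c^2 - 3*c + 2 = a^2 - 4*a - 2*c^2 + c*(a - 8)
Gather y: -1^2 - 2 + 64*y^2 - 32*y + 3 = 64*y^2 - 32*y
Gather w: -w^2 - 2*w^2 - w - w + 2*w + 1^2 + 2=3 - 3*w^2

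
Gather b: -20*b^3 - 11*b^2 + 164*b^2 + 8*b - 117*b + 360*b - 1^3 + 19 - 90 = -20*b^3 + 153*b^2 + 251*b - 72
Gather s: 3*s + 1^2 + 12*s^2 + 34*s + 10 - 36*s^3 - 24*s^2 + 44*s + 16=-36*s^3 - 12*s^2 + 81*s + 27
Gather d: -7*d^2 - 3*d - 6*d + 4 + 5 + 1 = -7*d^2 - 9*d + 10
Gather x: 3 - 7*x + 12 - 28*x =15 - 35*x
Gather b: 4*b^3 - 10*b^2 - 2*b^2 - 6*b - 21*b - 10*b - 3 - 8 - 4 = 4*b^3 - 12*b^2 - 37*b - 15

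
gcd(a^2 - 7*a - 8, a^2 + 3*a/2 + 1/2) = a + 1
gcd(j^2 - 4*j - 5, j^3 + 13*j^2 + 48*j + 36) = j + 1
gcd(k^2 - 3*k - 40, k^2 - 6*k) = 1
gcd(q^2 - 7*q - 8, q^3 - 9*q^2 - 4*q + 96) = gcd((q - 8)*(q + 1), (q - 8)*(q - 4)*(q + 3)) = q - 8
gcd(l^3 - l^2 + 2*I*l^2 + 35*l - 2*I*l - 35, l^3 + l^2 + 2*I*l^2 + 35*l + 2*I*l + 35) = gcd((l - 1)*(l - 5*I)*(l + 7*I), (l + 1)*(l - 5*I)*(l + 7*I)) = l^2 + 2*I*l + 35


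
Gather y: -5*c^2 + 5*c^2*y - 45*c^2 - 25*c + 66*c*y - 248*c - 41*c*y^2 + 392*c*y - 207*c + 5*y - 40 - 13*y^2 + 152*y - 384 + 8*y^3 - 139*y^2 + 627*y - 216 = -50*c^2 - 480*c + 8*y^3 + y^2*(-41*c - 152) + y*(5*c^2 + 458*c + 784) - 640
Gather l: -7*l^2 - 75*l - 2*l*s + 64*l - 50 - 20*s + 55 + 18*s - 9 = -7*l^2 + l*(-2*s - 11) - 2*s - 4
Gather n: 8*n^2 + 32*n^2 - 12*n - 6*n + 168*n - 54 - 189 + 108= 40*n^2 + 150*n - 135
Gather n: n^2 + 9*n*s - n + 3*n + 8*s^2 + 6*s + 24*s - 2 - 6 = n^2 + n*(9*s + 2) + 8*s^2 + 30*s - 8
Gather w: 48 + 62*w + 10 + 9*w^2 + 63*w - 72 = 9*w^2 + 125*w - 14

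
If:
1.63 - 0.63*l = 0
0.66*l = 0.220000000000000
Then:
No Solution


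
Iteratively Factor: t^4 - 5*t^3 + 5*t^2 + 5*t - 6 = (t - 1)*(t^3 - 4*t^2 + t + 6) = (t - 1)*(t + 1)*(t^2 - 5*t + 6) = (t - 3)*(t - 1)*(t + 1)*(t - 2)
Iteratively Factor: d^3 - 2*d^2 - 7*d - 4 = (d + 1)*(d^2 - 3*d - 4) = (d - 4)*(d + 1)*(d + 1)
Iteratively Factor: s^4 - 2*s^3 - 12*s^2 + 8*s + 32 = (s + 2)*(s^3 - 4*s^2 - 4*s + 16) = (s - 4)*(s + 2)*(s^2 - 4) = (s - 4)*(s + 2)^2*(s - 2)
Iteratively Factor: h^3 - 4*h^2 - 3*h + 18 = (h + 2)*(h^2 - 6*h + 9) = (h - 3)*(h + 2)*(h - 3)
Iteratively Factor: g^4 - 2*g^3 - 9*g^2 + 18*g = (g)*(g^3 - 2*g^2 - 9*g + 18) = g*(g - 2)*(g^2 - 9) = g*(g - 2)*(g + 3)*(g - 3)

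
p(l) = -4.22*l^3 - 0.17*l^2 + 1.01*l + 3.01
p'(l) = -12.66*l^2 - 0.34*l + 1.01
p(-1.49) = 15.09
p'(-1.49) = -26.59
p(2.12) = -35.82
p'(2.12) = -56.61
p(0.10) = 3.11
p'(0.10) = 0.85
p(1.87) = -23.29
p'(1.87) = -43.90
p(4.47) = -372.78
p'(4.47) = -253.47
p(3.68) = -205.88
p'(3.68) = -171.69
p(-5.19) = 583.14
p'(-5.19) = -338.24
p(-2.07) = 37.62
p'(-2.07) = -52.53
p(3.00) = -109.43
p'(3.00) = -113.95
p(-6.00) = 902.35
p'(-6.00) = -452.71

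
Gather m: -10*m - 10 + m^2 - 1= m^2 - 10*m - 11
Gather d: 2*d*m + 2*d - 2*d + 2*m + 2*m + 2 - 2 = 2*d*m + 4*m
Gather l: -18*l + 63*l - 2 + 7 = 45*l + 5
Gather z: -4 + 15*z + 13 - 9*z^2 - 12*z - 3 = -9*z^2 + 3*z + 6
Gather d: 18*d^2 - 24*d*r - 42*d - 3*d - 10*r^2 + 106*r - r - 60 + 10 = 18*d^2 + d*(-24*r - 45) - 10*r^2 + 105*r - 50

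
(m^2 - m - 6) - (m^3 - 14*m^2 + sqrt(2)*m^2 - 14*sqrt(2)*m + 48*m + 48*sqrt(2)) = -m^3 - sqrt(2)*m^2 + 15*m^2 - 49*m + 14*sqrt(2)*m - 48*sqrt(2) - 6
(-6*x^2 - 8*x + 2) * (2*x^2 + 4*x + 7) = -12*x^4 - 40*x^3 - 70*x^2 - 48*x + 14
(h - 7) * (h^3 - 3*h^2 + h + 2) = h^4 - 10*h^3 + 22*h^2 - 5*h - 14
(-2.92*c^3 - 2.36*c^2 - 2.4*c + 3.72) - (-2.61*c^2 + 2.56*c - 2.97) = -2.92*c^3 + 0.25*c^2 - 4.96*c + 6.69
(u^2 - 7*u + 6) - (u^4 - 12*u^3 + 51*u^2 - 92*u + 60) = -u^4 + 12*u^3 - 50*u^2 + 85*u - 54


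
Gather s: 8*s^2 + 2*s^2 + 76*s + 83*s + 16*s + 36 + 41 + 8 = 10*s^2 + 175*s + 85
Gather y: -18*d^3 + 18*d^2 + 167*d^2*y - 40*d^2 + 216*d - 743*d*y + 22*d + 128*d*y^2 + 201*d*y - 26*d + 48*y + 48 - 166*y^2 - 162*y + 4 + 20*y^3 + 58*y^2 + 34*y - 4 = -18*d^3 - 22*d^2 + 212*d + 20*y^3 + y^2*(128*d - 108) + y*(167*d^2 - 542*d - 80) + 48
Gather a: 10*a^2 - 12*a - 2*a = 10*a^2 - 14*a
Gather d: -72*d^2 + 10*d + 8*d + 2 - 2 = -72*d^2 + 18*d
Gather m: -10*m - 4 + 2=-10*m - 2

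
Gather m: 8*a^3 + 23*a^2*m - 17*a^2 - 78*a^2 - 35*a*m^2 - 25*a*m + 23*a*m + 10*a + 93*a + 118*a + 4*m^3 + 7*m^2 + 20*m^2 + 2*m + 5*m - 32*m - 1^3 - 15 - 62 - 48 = 8*a^3 - 95*a^2 + 221*a + 4*m^3 + m^2*(27 - 35*a) + m*(23*a^2 - 2*a - 25) - 126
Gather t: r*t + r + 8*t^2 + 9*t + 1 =r + 8*t^2 + t*(r + 9) + 1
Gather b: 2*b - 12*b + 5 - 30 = -10*b - 25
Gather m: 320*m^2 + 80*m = 320*m^2 + 80*m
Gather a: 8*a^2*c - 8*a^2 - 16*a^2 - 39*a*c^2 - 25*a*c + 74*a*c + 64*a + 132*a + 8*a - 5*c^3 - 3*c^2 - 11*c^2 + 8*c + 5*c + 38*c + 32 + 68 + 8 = a^2*(8*c - 24) + a*(-39*c^2 + 49*c + 204) - 5*c^3 - 14*c^2 + 51*c + 108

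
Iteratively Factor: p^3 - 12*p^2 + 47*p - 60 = (p - 4)*(p^2 - 8*p + 15) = (p - 5)*(p - 4)*(p - 3)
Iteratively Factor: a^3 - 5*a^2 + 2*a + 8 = (a - 4)*(a^2 - a - 2) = (a - 4)*(a + 1)*(a - 2)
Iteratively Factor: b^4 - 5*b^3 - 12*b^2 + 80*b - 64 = (b - 4)*(b^3 - b^2 - 16*b + 16) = (b - 4)*(b + 4)*(b^2 - 5*b + 4) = (b - 4)*(b - 1)*(b + 4)*(b - 4)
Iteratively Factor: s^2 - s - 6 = (s + 2)*(s - 3)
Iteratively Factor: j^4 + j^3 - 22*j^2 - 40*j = (j + 4)*(j^3 - 3*j^2 - 10*j) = (j - 5)*(j + 4)*(j^2 + 2*j) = (j - 5)*(j + 2)*(j + 4)*(j)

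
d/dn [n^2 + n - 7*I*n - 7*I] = 2*n + 1 - 7*I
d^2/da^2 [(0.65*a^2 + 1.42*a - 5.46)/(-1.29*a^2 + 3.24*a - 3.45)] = (-1.77635683940025e-15*a^4 - 10.159524*a^3 + 71.872866*a^2 - 99.005436*a + 18.815562)/(2.146689*a^6 - 16.175052*a^5 + 57.849147*a^4 - 120.529944*a^3 + 154.712835*a^2 - 115.6923*a + 41.063625)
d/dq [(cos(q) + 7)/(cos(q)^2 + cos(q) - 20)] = (cos(q)^2 + 14*cos(q) + 27)*sin(q)/(cos(q)^2 + cos(q) - 20)^2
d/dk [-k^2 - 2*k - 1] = -2*k - 2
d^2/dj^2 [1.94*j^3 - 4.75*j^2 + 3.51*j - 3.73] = 11.64*j - 9.5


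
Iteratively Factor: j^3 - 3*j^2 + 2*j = (j)*(j^2 - 3*j + 2) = j*(j - 1)*(j - 2)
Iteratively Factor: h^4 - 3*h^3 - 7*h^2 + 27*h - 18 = (h - 2)*(h^3 - h^2 - 9*h + 9) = (h - 3)*(h - 2)*(h^2 + 2*h - 3) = (h - 3)*(h - 2)*(h - 1)*(h + 3)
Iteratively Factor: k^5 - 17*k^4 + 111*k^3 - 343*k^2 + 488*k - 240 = (k - 4)*(k^4 - 13*k^3 + 59*k^2 - 107*k + 60) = (k - 4)^2*(k^3 - 9*k^2 + 23*k - 15) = (k - 4)^2*(k - 3)*(k^2 - 6*k + 5) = (k - 4)^2*(k - 3)*(k - 1)*(k - 5)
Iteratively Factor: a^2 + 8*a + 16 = (a + 4)*(a + 4)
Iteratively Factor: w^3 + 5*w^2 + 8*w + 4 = (w + 2)*(w^2 + 3*w + 2) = (w + 2)^2*(w + 1)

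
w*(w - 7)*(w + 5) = w^3 - 2*w^2 - 35*w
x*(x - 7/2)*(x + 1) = x^3 - 5*x^2/2 - 7*x/2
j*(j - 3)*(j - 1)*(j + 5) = j^4 + j^3 - 17*j^2 + 15*j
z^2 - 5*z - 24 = (z - 8)*(z + 3)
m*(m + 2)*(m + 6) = m^3 + 8*m^2 + 12*m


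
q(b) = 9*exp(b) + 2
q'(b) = 9*exp(b)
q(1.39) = 38.13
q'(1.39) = 36.13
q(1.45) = 40.37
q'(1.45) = 38.37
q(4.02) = 503.31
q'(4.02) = 501.31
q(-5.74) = 2.03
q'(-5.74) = 0.03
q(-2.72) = 2.59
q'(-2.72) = 0.59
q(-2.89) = 2.50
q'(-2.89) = 0.50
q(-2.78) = 2.56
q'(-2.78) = 0.56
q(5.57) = 2363.91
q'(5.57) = 2361.91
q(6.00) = 3632.86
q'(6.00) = 3630.86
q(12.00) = 1464795.12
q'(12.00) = 1464793.12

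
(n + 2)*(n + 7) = n^2 + 9*n + 14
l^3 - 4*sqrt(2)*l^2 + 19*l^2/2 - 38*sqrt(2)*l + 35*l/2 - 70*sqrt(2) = (l + 5/2)*(l + 7)*(l - 4*sqrt(2))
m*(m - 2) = m^2 - 2*m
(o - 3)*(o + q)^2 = o^3 + 2*o^2*q - 3*o^2 + o*q^2 - 6*o*q - 3*q^2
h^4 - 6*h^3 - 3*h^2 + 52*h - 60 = (h - 5)*(h - 2)^2*(h + 3)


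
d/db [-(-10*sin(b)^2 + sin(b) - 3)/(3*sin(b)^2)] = (sin(b) - 6)*cos(b)/(3*sin(b)^3)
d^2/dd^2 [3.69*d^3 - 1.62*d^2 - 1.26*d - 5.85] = 22.14*d - 3.24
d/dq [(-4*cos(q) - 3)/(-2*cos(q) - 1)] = 2*sin(q)/(2*cos(q) + 1)^2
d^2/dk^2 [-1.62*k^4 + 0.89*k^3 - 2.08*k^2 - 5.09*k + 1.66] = -19.44*k^2 + 5.34*k - 4.16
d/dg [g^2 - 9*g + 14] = 2*g - 9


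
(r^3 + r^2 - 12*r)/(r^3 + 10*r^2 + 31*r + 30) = r*(r^2 + r - 12)/(r^3 + 10*r^2 + 31*r + 30)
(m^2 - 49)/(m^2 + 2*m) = (m^2 - 49)/(m*(m + 2))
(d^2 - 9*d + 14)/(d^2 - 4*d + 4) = (d - 7)/(d - 2)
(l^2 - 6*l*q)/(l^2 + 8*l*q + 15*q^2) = l*(l - 6*q)/(l^2 + 8*l*q + 15*q^2)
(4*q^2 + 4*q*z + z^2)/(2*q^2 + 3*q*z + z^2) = (2*q + z)/(q + z)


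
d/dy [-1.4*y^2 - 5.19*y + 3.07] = -2.8*y - 5.19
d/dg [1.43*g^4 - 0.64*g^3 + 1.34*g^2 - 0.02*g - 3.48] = 5.72*g^3 - 1.92*g^2 + 2.68*g - 0.02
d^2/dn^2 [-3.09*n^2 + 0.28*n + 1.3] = -6.18000000000000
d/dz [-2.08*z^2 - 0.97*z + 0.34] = -4.16*z - 0.97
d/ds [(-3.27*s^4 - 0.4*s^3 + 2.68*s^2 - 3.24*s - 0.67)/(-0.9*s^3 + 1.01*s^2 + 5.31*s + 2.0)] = (2.943*s^6 - 6.6054*s^5 - 50.0831*s^4 - 36.24*s^3 + 13.2942*s^2 + 12.0734*s - 2.9223)/(0.81*s^6 - 1.818*s^5 - 8.5379*s^4 + 7.1262*s^3 + 32.2361*s^2 + 21.24*s + 4.0)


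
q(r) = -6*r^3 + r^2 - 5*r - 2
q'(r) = -18*r^2 + 2*r - 5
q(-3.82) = 366.15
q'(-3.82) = -275.30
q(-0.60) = 2.66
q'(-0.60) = -12.68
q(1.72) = -38.17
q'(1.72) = -54.81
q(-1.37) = 22.16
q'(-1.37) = -41.52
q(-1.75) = 41.97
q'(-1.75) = -63.62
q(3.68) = -305.87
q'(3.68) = -241.40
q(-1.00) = 10.00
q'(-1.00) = -25.00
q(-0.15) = -1.21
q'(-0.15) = -5.70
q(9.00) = -4340.00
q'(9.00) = -1445.00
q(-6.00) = 1360.00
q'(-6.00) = -665.00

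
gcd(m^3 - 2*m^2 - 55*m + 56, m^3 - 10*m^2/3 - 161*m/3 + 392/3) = m^2 - m - 56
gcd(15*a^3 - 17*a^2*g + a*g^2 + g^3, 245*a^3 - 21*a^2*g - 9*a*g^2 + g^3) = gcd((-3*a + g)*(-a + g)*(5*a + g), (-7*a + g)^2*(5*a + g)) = 5*a + g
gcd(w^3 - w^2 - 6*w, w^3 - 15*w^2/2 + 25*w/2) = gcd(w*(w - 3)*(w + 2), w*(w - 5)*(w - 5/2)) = w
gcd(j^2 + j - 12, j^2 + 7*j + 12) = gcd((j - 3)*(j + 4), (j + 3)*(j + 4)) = j + 4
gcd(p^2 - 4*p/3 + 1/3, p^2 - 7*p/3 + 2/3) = p - 1/3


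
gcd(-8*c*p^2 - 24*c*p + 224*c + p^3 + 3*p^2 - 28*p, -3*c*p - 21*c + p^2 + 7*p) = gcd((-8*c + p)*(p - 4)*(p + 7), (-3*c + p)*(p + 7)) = p + 7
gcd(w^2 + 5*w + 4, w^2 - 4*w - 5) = w + 1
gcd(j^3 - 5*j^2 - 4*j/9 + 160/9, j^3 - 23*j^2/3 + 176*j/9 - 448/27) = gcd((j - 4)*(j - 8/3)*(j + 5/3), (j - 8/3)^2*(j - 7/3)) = j - 8/3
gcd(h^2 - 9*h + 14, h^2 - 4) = h - 2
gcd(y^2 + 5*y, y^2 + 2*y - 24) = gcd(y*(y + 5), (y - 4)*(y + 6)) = 1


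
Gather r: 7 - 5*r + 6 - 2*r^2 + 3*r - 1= -2*r^2 - 2*r + 12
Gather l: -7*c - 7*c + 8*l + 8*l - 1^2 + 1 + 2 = -14*c + 16*l + 2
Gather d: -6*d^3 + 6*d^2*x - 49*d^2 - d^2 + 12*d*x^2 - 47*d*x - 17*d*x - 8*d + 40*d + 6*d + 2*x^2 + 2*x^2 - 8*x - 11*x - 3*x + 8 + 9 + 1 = -6*d^3 + d^2*(6*x - 50) + d*(12*x^2 - 64*x + 38) + 4*x^2 - 22*x + 18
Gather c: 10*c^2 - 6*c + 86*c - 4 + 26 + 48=10*c^2 + 80*c + 70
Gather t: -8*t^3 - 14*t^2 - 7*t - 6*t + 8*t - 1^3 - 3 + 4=-8*t^3 - 14*t^2 - 5*t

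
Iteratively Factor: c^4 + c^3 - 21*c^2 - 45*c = (c - 5)*(c^3 + 6*c^2 + 9*c) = c*(c - 5)*(c^2 + 6*c + 9) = c*(c - 5)*(c + 3)*(c + 3)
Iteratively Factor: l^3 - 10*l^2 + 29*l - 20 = (l - 1)*(l^2 - 9*l + 20) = (l - 5)*(l - 1)*(l - 4)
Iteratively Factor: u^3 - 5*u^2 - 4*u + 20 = (u - 2)*(u^2 - 3*u - 10) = (u - 5)*(u - 2)*(u + 2)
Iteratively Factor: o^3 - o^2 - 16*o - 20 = (o + 2)*(o^2 - 3*o - 10) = (o + 2)^2*(o - 5)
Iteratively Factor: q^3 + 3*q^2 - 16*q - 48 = (q + 3)*(q^2 - 16) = (q + 3)*(q + 4)*(q - 4)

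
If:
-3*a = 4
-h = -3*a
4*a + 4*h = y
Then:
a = -4/3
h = -4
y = -64/3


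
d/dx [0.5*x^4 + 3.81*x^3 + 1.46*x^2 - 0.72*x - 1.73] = 2.0*x^3 + 11.43*x^2 + 2.92*x - 0.72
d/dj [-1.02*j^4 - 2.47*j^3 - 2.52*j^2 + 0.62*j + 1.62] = -4.08*j^3 - 7.41*j^2 - 5.04*j + 0.62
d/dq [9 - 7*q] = -7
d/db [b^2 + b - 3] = 2*b + 1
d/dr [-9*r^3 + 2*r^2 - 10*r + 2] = -27*r^2 + 4*r - 10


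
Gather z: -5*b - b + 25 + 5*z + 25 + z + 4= -6*b + 6*z + 54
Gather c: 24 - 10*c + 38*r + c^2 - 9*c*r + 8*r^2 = c^2 + c*(-9*r - 10) + 8*r^2 + 38*r + 24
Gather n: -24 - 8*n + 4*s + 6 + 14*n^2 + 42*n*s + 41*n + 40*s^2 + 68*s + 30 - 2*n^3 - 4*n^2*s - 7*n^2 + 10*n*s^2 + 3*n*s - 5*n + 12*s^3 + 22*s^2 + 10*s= -2*n^3 + n^2*(7 - 4*s) + n*(10*s^2 + 45*s + 28) + 12*s^3 + 62*s^2 + 82*s + 12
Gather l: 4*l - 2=4*l - 2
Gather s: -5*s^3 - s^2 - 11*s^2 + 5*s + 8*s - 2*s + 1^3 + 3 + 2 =-5*s^3 - 12*s^2 + 11*s + 6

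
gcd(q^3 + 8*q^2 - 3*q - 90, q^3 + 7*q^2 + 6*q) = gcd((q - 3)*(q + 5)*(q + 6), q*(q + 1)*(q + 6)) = q + 6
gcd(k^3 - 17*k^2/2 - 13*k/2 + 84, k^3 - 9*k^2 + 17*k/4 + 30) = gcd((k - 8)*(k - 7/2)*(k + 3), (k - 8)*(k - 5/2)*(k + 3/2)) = k - 8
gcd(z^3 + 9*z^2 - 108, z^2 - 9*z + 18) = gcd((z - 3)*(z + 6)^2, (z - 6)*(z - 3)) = z - 3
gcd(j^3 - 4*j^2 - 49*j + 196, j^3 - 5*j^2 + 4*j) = j - 4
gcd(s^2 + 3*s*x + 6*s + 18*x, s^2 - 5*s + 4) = 1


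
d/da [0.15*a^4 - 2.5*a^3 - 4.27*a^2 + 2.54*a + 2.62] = 0.6*a^3 - 7.5*a^2 - 8.54*a + 2.54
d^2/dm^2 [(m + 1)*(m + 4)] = 2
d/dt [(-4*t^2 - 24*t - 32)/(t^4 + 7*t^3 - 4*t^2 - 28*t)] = 4*(2*t^3 + 17*t^2 + 40*t - 56)/(t^2*(t^4 + 10*t^3 - 3*t^2 - 140*t + 196))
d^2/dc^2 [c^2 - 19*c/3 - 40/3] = 2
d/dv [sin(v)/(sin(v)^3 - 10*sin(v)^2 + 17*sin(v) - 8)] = 2*(4*sin(v) + cos(v)^2 + 3)*cos(v)/((sin(v) - 8)^2*(sin(v) - 1)^3)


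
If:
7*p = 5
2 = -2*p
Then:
No Solution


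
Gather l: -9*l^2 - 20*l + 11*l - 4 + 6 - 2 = -9*l^2 - 9*l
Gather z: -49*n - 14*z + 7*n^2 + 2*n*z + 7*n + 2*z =7*n^2 - 42*n + z*(2*n - 12)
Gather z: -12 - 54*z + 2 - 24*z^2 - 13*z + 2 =-24*z^2 - 67*z - 8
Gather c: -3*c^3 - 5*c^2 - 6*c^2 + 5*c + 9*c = -3*c^3 - 11*c^2 + 14*c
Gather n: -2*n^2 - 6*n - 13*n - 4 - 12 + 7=-2*n^2 - 19*n - 9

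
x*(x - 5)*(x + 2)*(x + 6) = x^4 + 3*x^3 - 28*x^2 - 60*x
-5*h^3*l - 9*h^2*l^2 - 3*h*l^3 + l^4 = l*(-5*h + l)*(h + l)^2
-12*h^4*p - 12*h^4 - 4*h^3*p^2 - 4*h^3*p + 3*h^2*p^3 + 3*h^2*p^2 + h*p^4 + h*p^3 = (-2*h + p)*(2*h + p)*(3*h + p)*(h*p + h)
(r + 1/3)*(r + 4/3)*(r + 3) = r^3 + 14*r^2/3 + 49*r/9 + 4/3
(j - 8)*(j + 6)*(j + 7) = j^3 + 5*j^2 - 62*j - 336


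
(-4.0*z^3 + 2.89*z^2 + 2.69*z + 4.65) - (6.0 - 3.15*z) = -4.0*z^3 + 2.89*z^2 + 5.84*z - 1.35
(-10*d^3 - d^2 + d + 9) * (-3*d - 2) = 30*d^4 + 23*d^3 - d^2 - 29*d - 18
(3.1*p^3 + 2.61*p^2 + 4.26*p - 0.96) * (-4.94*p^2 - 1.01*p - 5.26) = -15.314*p^5 - 16.0244*p^4 - 39.9865*p^3 - 13.2888*p^2 - 21.438*p + 5.0496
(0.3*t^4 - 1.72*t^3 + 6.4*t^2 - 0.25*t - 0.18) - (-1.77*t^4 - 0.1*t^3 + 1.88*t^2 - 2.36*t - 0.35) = 2.07*t^4 - 1.62*t^3 + 4.52*t^2 + 2.11*t + 0.17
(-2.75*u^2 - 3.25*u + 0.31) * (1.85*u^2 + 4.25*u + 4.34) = -5.0875*u^4 - 17.7*u^3 - 25.174*u^2 - 12.7875*u + 1.3454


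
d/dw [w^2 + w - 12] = 2*w + 1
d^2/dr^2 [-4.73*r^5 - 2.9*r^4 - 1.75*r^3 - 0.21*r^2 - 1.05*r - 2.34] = -94.6*r^3 - 34.8*r^2 - 10.5*r - 0.42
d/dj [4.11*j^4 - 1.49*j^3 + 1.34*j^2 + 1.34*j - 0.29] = 16.44*j^3 - 4.47*j^2 + 2.68*j + 1.34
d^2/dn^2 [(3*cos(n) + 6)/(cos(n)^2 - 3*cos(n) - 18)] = -3*((cos(n)^2 - 1)^2 + 90*cos(n)^2 + 417*cos(n)/4 + 11*cos(3*n)/4 + 143)*cos(n)/((cos(n) - 6)^3*(cos(n) + 3)^3)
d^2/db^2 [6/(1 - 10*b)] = -1200/(10*b - 1)^3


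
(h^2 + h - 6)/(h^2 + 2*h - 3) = (h - 2)/(h - 1)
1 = 1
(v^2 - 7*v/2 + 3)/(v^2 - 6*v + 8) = (v - 3/2)/(v - 4)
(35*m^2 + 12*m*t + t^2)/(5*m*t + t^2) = (7*m + t)/t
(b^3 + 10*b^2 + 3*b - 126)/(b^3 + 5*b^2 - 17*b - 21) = (b + 6)/(b + 1)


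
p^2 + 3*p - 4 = (p - 1)*(p + 4)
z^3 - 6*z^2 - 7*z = z*(z - 7)*(z + 1)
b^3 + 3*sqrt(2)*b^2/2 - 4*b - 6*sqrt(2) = (b - 2)*(b + 2)*(b + 3*sqrt(2)/2)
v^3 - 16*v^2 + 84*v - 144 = (v - 6)^2*(v - 4)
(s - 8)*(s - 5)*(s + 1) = s^3 - 12*s^2 + 27*s + 40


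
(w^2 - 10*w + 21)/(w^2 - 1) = (w^2 - 10*w + 21)/(w^2 - 1)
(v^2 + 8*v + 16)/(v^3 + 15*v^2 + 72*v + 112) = 1/(v + 7)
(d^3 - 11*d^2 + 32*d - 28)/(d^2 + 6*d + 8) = (d^3 - 11*d^2 + 32*d - 28)/(d^2 + 6*d + 8)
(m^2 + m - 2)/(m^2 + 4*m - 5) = (m + 2)/(m + 5)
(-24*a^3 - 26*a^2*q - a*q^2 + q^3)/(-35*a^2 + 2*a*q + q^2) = (-24*a^3 - 26*a^2*q - a*q^2 + q^3)/(-35*a^2 + 2*a*q + q^2)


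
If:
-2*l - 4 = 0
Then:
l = -2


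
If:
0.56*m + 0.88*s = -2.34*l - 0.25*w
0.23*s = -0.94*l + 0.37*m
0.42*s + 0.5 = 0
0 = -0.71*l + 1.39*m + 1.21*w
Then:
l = 0.39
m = 0.26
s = -1.19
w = -0.07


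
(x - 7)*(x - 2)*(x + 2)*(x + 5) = x^4 - 2*x^3 - 39*x^2 + 8*x + 140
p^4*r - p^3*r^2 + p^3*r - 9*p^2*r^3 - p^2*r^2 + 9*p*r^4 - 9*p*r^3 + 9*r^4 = (p - 3*r)*(p - r)*(p + 3*r)*(p*r + r)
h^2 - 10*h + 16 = (h - 8)*(h - 2)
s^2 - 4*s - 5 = (s - 5)*(s + 1)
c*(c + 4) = c^2 + 4*c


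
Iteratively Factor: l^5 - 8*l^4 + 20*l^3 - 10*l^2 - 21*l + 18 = (l - 1)*(l^4 - 7*l^3 + 13*l^2 + 3*l - 18) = (l - 1)*(l + 1)*(l^3 - 8*l^2 + 21*l - 18) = (l - 2)*(l - 1)*(l + 1)*(l^2 - 6*l + 9) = (l - 3)*(l - 2)*(l - 1)*(l + 1)*(l - 3)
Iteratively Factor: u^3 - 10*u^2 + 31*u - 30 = (u - 3)*(u^2 - 7*u + 10) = (u - 3)*(u - 2)*(u - 5)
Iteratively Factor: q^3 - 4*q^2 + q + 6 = (q - 3)*(q^2 - q - 2) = (q - 3)*(q + 1)*(q - 2)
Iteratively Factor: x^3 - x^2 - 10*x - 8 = (x - 4)*(x^2 + 3*x + 2) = (x - 4)*(x + 1)*(x + 2)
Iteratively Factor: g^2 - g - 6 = (g + 2)*(g - 3)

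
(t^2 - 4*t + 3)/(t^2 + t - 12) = (t - 1)/(t + 4)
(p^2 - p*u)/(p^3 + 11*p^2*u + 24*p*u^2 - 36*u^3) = p/(p^2 + 12*p*u + 36*u^2)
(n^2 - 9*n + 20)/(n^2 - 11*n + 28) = (n - 5)/(n - 7)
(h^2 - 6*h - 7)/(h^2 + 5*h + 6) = (h^2 - 6*h - 7)/(h^2 + 5*h + 6)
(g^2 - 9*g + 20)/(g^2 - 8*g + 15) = (g - 4)/(g - 3)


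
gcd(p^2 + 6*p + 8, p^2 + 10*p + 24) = p + 4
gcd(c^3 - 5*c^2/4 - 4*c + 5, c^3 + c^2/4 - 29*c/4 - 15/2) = c + 2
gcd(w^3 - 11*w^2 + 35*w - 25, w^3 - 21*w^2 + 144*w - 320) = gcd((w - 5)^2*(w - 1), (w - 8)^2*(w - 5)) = w - 5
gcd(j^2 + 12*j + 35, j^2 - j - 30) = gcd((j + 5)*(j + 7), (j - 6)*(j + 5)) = j + 5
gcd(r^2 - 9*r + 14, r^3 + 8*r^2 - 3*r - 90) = 1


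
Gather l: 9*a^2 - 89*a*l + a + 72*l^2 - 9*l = 9*a^2 + a + 72*l^2 + l*(-89*a - 9)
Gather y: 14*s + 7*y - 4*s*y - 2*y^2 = 14*s - 2*y^2 + y*(7 - 4*s)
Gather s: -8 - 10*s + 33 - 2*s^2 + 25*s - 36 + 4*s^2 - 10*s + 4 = 2*s^2 + 5*s - 7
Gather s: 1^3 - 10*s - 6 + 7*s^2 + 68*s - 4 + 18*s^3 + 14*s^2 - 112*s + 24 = 18*s^3 + 21*s^2 - 54*s + 15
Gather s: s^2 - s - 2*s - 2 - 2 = s^2 - 3*s - 4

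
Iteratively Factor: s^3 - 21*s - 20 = (s - 5)*(s^2 + 5*s + 4) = (s - 5)*(s + 4)*(s + 1)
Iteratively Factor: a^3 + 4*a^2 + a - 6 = (a - 1)*(a^2 + 5*a + 6) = (a - 1)*(a + 2)*(a + 3)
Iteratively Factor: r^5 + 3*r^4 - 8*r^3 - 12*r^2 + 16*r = (r - 2)*(r^4 + 5*r^3 + 2*r^2 - 8*r) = (r - 2)*(r + 4)*(r^3 + r^2 - 2*r) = (r - 2)*(r - 1)*(r + 4)*(r^2 + 2*r) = (r - 2)*(r - 1)*(r + 2)*(r + 4)*(r)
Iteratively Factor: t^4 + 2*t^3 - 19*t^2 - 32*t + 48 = (t - 1)*(t^3 + 3*t^2 - 16*t - 48) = (t - 1)*(t + 4)*(t^2 - t - 12) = (t - 1)*(t + 3)*(t + 4)*(t - 4)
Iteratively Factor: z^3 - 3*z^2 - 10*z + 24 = (z + 3)*(z^2 - 6*z + 8) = (z - 4)*(z + 3)*(z - 2)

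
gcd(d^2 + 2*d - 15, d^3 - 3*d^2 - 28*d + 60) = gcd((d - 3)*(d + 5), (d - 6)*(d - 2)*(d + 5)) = d + 5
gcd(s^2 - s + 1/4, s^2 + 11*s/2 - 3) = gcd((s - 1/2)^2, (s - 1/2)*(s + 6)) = s - 1/2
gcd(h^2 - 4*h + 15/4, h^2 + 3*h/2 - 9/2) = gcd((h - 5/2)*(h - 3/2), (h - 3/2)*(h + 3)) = h - 3/2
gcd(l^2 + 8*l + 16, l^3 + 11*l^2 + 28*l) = l + 4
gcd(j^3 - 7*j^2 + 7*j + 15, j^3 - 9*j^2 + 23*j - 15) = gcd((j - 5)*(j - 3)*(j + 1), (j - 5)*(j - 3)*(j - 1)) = j^2 - 8*j + 15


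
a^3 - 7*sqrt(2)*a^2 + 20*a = a*(a - 5*sqrt(2))*(a - 2*sqrt(2))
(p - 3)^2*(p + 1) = p^3 - 5*p^2 + 3*p + 9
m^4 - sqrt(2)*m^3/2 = m^3*(m - sqrt(2)/2)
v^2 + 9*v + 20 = (v + 4)*(v + 5)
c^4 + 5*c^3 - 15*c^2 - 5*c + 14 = (c - 2)*(c - 1)*(c + 1)*(c + 7)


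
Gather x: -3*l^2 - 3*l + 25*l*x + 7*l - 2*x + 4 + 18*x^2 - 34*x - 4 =-3*l^2 + 4*l + 18*x^2 + x*(25*l - 36)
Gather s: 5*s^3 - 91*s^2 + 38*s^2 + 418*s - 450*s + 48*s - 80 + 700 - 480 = 5*s^3 - 53*s^2 + 16*s + 140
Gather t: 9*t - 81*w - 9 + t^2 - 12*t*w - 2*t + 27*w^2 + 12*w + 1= t^2 + t*(7 - 12*w) + 27*w^2 - 69*w - 8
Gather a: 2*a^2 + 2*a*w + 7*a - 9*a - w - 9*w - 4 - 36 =2*a^2 + a*(2*w - 2) - 10*w - 40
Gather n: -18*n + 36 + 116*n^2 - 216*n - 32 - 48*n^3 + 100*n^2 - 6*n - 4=-48*n^3 + 216*n^2 - 240*n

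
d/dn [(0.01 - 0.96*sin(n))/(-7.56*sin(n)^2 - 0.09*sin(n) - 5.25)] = (-7.2576*sin(n)^2 + 0.1512*sin(n) + 5.0409)*cos(n)/(57.1536*sin(n)^4 + 1.3608*sin(n)^3 + 79.3881*sin(n)^2 + 0.945*sin(n) + 27.5625)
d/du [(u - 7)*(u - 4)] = 2*u - 11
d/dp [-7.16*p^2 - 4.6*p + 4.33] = -14.32*p - 4.6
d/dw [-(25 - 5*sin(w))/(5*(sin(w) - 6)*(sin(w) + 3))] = (10*sin(w) + cos(w)^2 - 34)*cos(w)/((sin(w) - 6)^2*(sin(w) + 3)^2)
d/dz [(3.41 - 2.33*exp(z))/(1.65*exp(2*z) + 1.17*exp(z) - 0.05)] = (3.8445*exp(2*z) - 11.253*exp(z) - 3.8732)*exp(z)/(2.7225*exp(4*z) + 3.861*exp(3*z) + 1.2039*exp(2*z) - 0.117*exp(z) + 0.0025)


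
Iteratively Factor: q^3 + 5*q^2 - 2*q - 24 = (q - 2)*(q^2 + 7*q + 12) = (q - 2)*(q + 4)*(q + 3)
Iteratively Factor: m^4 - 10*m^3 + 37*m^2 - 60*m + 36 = (m - 3)*(m^3 - 7*m^2 + 16*m - 12) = (m - 3)^2*(m^2 - 4*m + 4) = (m - 3)^2*(m - 2)*(m - 2)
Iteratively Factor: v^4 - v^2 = (v - 1)*(v^3 + v^2) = v*(v - 1)*(v^2 + v) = v^2*(v - 1)*(v + 1)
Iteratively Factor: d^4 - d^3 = (d - 1)*(d^3) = d*(d - 1)*(d^2) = d^2*(d - 1)*(d)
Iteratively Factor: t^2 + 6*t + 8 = (t + 2)*(t + 4)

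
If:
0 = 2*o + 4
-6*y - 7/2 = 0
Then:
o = -2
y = -7/12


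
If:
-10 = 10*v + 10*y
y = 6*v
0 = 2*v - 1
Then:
No Solution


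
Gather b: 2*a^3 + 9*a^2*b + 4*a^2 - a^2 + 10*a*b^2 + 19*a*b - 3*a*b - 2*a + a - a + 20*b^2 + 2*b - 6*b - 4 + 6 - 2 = 2*a^3 + 3*a^2 - 2*a + b^2*(10*a + 20) + b*(9*a^2 + 16*a - 4)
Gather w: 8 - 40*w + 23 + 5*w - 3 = 28 - 35*w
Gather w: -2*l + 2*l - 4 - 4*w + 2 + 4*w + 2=0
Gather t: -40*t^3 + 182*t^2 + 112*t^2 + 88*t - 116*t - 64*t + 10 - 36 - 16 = -40*t^3 + 294*t^2 - 92*t - 42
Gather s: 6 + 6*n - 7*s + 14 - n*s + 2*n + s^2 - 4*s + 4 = 8*n + s^2 + s*(-n - 11) + 24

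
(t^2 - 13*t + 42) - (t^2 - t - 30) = 72 - 12*t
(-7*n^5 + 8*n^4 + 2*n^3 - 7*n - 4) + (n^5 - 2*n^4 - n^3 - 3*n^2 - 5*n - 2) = -6*n^5 + 6*n^4 + n^3 - 3*n^2 - 12*n - 6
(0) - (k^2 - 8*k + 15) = -k^2 + 8*k - 15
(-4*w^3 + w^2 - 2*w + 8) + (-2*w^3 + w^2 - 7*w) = -6*w^3 + 2*w^2 - 9*w + 8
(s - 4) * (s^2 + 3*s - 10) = s^3 - s^2 - 22*s + 40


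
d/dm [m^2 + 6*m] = 2*m + 6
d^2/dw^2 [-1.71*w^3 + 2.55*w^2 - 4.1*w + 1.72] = 5.1 - 10.26*w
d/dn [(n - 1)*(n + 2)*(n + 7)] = 3*n^2 + 16*n + 5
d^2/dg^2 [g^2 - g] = 2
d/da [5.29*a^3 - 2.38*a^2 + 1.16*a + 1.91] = 15.87*a^2 - 4.76*a + 1.16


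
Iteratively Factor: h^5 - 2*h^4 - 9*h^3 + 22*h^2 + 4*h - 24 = (h + 1)*(h^4 - 3*h^3 - 6*h^2 + 28*h - 24) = (h - 2)*(h + 1)*(h^3 - h^2 - 8*h + 12) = (h - 2)*(h + 1)*(h + 3)*(h^2 - 4*h + 4) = (h - 2)^2*(h + 1)*(h + 3)*(h - 2)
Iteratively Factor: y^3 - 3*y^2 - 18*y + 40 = (y + 4)*(y^2 - 7*y + 10) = (y - 2)*(y + 4)*(y - 5)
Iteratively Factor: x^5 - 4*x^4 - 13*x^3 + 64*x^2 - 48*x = (x - 3)*(x^4 - x^3 - 16*x^2 + 16*x) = (x - 3)*(x - 1)*(x^3 - 16*x) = (x - 3)*(x - 1)*(x + 4)*(x^2 - 4*x) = x*(x - 3)*(x - 1)*(x + 4)*(x - 4)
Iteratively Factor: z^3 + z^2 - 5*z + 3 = (z - 1)*(z^2 + 2*z - 3) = (z - 1)^2*(z + 3)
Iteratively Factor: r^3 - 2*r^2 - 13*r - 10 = (r + 2)*(r^2 - 4*r - 5) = (r - 5)*(r + 2)*(r + 1)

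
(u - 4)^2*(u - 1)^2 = u^4 - 10*u^3 + 33*u^2 - 40*u + 16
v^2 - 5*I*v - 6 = (v - 3*I)*(v - 2*I)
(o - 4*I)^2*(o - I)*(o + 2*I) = o^4 - 7*I*o^3 - 6*o^2 - 32*I*o - 32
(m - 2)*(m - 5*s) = m^2 - 5*m*s - 2*m + 10*s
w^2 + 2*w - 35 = (w - 5)*(w + 7)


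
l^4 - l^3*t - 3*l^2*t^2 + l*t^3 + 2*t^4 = (l - 2*t)*(l - t)*(l + t)^2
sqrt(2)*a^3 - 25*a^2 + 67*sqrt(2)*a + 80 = (a - 8*sqrt(2))*(a - 5*sqrt(2))*(sqrt(2)*a + 1)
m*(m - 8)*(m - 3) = m^3 - 11*m^2 + 24*m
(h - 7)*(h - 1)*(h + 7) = h^3 - h^2 - 49*h + 49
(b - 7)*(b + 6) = b^2 - b - 42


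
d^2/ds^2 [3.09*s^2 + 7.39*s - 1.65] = 6.18000000000000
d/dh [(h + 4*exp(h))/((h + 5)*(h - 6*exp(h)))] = ((h + 5)*(h - 6*exp(h))*(4*exp(h) + 1) + (h + 5)*(h + 4*exp(h))*(6*exp(h) - 1) - (h - 6*exp(h))*(h + 4*exp(h)))/((h + 5)^2*(h - 6*exp(h))^2)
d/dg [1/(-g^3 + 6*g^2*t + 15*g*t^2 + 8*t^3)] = 3*(g^2 - 4*g*t - 5*t^2)/(-g^3 + 6*g^2*t + 15*g*t^2 + 8*t^3)^2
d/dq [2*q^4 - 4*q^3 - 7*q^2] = 2*q*(4*q^2 - 6*q - 7)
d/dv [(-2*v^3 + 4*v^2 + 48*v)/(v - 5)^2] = 2*(-v^3 + 15*v^2 - 44*v - 120)/(v^3 - 15*v^2 + 75*v - 125)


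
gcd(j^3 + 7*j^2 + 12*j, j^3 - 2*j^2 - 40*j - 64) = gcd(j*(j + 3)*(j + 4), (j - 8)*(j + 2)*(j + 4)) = j + 4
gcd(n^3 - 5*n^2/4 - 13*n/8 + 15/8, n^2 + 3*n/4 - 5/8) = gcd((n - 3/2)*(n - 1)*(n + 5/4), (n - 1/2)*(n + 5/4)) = n + 5/4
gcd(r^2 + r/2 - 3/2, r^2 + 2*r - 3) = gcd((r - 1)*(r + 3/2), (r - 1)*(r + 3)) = r - 1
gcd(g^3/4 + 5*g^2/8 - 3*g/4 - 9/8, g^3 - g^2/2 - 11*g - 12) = 1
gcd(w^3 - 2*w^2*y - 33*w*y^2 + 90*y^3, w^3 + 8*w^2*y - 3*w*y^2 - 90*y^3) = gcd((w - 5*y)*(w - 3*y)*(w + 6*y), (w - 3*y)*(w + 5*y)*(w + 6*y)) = -w^2 - 3*w*y + 18*y^2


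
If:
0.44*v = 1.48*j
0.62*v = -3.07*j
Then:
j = 0.00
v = 0.00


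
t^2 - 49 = (t - 7)*(t + 7)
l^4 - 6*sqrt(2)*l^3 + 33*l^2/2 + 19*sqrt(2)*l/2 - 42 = (l - 7*sqrt(2)/2)*(l - 2*sqrt(2))*(l - 3*sqrt(2)/2)*(l + sqrt(2))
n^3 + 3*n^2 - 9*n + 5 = (n - 1)^2*(n + 5)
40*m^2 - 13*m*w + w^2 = (-8*m + w)*(-5*m + w)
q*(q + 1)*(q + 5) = q^3 + 6*q^2 + 5*q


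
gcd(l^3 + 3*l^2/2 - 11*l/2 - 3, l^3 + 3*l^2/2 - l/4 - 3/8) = l + 1/2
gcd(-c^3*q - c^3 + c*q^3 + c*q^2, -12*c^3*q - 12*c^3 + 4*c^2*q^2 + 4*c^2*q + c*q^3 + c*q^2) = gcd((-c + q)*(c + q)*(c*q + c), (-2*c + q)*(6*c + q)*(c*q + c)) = c*q + c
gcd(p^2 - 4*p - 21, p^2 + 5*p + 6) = p + 3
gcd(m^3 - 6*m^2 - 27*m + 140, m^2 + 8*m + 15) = m + 5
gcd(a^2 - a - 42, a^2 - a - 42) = a^2 - a - 42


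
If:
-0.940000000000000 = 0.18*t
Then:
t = -5.22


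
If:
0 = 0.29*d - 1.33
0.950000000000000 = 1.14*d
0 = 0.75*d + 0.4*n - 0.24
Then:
No Solution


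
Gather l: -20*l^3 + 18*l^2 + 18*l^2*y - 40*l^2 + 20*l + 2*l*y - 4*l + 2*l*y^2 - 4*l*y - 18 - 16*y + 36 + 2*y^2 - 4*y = -20*l^3 + l^2*(18*y - 22) + l*(2*y^2 - 2*y + 16) + 2*y^2 - 20*y + 18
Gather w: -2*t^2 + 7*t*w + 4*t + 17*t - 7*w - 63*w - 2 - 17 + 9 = -2*t^2 + 21*t + w*(7*t - 70) - 10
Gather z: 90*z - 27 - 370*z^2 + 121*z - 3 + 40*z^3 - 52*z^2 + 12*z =40*z^3 - 422*z^2 + 223*z - 30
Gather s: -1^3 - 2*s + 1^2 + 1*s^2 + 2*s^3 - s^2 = 2*s^3 - 2*s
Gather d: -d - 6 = -d - 6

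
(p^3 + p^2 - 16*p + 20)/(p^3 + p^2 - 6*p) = (p^2 + 3*p - 10)/(p*(p + 3))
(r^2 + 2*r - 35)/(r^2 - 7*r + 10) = (r + 7)/(r - 2)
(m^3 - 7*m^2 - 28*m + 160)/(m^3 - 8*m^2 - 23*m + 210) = (m^2 - 12*m + 32)/(m^2 - 13*m + 42)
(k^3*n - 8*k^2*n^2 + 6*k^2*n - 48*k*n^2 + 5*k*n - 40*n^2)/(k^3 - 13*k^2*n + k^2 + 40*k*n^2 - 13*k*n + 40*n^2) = n*(k + 5)/(k - 5*n)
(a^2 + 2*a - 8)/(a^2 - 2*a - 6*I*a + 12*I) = (a + 4)/(a - 6*I)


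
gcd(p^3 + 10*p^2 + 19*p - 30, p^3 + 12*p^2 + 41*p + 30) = p^2 + 11*p + 30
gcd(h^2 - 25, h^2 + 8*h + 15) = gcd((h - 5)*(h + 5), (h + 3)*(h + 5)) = h + 5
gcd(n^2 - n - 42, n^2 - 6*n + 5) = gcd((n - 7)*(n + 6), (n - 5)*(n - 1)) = 1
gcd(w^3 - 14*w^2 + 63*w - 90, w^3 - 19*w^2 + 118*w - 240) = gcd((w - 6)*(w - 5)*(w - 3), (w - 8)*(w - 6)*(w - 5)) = w^2 - 11*w + 30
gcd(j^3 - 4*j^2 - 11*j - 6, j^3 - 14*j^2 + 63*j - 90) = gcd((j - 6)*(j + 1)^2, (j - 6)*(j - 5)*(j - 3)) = j - 6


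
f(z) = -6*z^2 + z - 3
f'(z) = 1 - 12*z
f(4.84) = -138.71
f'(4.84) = -57.08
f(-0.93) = -9.12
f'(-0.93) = 12.16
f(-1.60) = -19.96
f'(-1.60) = 20.20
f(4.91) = -142.74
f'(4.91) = -57.92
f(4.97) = -146.24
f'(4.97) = -58.64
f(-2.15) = -32.88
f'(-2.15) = 26.80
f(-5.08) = -162.92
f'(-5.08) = 61.96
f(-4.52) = -130.10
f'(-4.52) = 55.24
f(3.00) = -54.00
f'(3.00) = -35.00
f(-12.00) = -879.00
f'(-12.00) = 145.00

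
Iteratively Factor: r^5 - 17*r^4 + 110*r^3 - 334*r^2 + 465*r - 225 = (r - 3)*(r^4 - 14*r^3 + 68*r^2 - 130*r + 75) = (r - 5)*(r - 3)*(r^3 - 9*r^2 + 23*r - 15) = (r - 5)^2*(r - 3)*(r^2 - 4*r + 3) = (r - 5)^2*(r - 3)^2*(r - 1)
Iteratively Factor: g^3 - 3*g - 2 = (g + 1)*(g^2 - g - 2) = (g + 1)^2*(g - 2)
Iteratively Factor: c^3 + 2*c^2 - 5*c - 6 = (c + 3)*(c^2 - c - 2) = (c + 1)*(c + 3)*(c - 2)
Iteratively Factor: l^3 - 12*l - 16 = (l - 4)*(l^2 + 4*l + 4) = (l - 4)*(l + 2)*(l + 2)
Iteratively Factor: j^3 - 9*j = (j - 3)*(j^2 + 3*j) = j*(j - 3)*(j + 3)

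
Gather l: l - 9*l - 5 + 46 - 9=32 - 8*l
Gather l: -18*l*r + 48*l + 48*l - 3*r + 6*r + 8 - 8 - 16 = l*(96 - 18*r) + 3*r - 16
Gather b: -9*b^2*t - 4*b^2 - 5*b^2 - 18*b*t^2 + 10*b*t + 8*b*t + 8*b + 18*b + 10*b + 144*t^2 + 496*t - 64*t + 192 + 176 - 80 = b^2*(-9*t - 9) + b*(-18*t^2 + 18*t + 36) + 144*t^2 + 432*t + 288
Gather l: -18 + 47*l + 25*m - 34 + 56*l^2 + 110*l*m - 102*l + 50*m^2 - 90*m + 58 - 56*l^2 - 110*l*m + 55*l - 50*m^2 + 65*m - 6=0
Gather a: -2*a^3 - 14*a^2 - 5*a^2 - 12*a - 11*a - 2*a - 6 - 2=-2*a^3 - 19*a^2 - 25*a - 8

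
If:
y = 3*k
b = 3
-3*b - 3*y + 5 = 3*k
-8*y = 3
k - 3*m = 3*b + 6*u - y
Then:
No Solution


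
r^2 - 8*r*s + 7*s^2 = (r - 7*s)*(r - s)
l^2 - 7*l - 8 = (l - 8)*(l + 1)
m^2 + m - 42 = (m - 6)*(m + 7)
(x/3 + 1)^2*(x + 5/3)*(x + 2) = x^4/9 + 29*x^3/27 + 103*x^2/27 + 53*x/9 + 10/3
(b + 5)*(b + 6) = b^2 + 11*b + 30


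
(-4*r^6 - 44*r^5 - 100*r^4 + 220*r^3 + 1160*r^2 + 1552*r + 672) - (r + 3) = -4*r^6 - 44*r^5 - 100*r^4 + 220*r^3 + 1160*r^2 + 1551*r + 669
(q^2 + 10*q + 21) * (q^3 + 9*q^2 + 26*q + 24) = q^5 + 19*q^4 + 137*q^3 + 473*q^2 + 786*q + 504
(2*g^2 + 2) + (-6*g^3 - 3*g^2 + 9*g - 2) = -6*g^3 - g^2 + 9*g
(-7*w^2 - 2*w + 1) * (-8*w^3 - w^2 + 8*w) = 56*w^5 + 23*w^4 - 62*w^3 - 17*w^2 + 8*w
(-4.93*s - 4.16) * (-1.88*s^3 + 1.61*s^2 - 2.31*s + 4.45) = 9.2684*s^4 - 0.1165*s^3 + 4.6907*s^2 - 12.3289*s - 18.512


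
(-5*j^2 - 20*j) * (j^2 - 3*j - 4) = -5*j^4 - 5*j^3 + 80*j^2 + 80*j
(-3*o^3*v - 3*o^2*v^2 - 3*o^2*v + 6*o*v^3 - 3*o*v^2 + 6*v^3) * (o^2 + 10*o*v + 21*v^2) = -3*o^5*v - 33*o^4*v^2 - 3*o^4*v - 87*o^3*v^3 - 33*o^3*v^2 - 3*o^2*v^4 - 87*o^2*v^3 + 126*o*v^5 - 3*o*v^4 + 126*v^5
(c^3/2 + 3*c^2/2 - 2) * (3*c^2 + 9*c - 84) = 3*c^5/2 + 9*c^4 - 57*c^3/2 - 132*c^2 - 18*c + 168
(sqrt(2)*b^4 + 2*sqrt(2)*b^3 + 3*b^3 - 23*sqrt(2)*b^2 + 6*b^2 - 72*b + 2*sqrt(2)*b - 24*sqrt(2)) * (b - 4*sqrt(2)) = sqrt(2)*b^5 - 5*b^4 + 2*sqrt(2)*b^4 - 35*sqrt(2)*b^3 - 10*b^3 - 22*sqrt(2)*b^2 + 112*b^2 - 16*b + 264*sqrt(2)*b + 192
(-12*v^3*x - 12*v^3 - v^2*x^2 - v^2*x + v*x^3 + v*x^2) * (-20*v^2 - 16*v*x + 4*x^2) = 240*v^5*x + 240*v^5 + 212*v^4*x^2 + 212*v^4*x - 52*v^3*x^3 - 52*v^3*x^2 - 20*v^2*x^4 - 20*v^2*x^3 + 4*v*x^5 + 4*v*x^4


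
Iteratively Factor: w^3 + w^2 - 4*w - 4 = (w + 1)*(w^2 - 4) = (w - 2)*(w + 1)*(w + 2)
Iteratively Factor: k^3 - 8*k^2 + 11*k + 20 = (k + 1)*(k^2 - 9*k + 20) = (k - 4)*(k + 1)*(k - 5)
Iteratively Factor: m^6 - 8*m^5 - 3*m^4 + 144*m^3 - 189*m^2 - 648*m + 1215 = (m - 5)*(m^5 - 3*m^4 - 18*m^3 + 54*m^2 + 81*m - 243) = (m - 5)*(m - 3)*(m^4 - 18*m^2 + 81) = (m - 5)*(m - 3)^2*(m^3 + 3*m^2 - 9*m - 27) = (m - 5)*(m - 3)^2*(m + 3)*(m^2 - 9) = (m - 5)*(m - 3)^3*(m + 3)*(m + 3)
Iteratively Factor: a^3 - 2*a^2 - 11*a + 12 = (a - 4)*(a^2 + 2*a - 3) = (a - 4)*(a + 3)*(a - 1)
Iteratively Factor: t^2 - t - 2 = (t + 1)*(t - 2)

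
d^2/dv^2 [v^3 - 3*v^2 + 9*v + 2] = 6*v - 6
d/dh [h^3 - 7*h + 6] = 3*h^2 - 7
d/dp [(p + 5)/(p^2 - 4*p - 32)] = (p^2 - 4*p - 2*(p - 2)*(p + 5) - 32)/(-p^2 + 4*p + 32)^2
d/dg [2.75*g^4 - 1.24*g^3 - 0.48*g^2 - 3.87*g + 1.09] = 11.0*g^3 - 3.72*g^2 - 0.96*g - 3.87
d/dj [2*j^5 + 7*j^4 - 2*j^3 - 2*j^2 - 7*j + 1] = 10*j^4 + 28*j^3 - 6*j^2 - 4*j - 7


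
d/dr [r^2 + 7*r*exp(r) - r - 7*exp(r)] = 7*r*exp(r) + 2*r - 1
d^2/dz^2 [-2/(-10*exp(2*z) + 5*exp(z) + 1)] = 10*((1 - 8*exp(z))*(-10*exp(2*z) + 5*exp(z) + 1) - 10*(4*exp(z) - 1)^2*exp(z))*exp(z)/(-10*exp(2*z) + 5*exp(z) + 1)^3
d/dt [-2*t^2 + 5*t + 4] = 5 - 4*t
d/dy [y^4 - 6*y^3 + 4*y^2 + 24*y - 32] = 4*y^3 - 18*y^2 + 8*y + 24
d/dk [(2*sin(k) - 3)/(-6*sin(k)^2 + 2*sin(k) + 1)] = 4*(3*sin(k)^2 - 9*sin(k) + 2)*cos(k)/(6*sin(k)^2 - 2*sin(k) - 1)^2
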